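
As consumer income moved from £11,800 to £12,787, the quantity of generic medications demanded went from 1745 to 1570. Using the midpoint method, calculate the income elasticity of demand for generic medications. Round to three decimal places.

%ΔQ = (1570 − 1745)/[(1745+1570)/2] = -175/1657.5 ≈ -0.1056.
%ΔM = (12,787 − 11,800)/[(11,800+12,787)/2] = 987/12293.5 ≈ 0.0803.
E_I = %ΔQ/%ΔM ≈ -1.315.
E_I < 0: inferior good.

-1.315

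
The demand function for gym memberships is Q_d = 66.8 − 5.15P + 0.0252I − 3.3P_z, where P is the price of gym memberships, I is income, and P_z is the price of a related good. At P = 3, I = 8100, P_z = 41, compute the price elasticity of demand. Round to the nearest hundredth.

-0.13

Substituting, Q_d = 66.8 − 5.15(3) + 0.0252(8100) − 3.3(41) = 66.8 − 15.45 + 204.12 − 135.3 = 120.17.
∂Q_d/∂P = −5.15, so E_p = (−5.15)·(3/120.17) ≈ -0.13.
|E_p| < 1: demand is inelastic.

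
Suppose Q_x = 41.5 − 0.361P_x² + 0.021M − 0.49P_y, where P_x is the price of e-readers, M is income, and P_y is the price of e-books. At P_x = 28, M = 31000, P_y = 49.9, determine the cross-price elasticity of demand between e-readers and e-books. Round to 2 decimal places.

First evaluate Q_x: 41.5 − 0.361(28)² + 0.021(31000) − 0.49(49.9) = 41.5 − 283.024 + 651 − 24.451 = 385.025.
∂Q_x/∂P_y = −0.49, so E_xy = -0.49·(49.9/385.025) ≈ -0.06.
E_xy < 0: the goods are complements.

-0.06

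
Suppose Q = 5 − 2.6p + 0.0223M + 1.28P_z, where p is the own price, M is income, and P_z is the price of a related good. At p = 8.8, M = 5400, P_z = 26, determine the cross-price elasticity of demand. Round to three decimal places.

Substituting, Q = 5 − 2.6(8.8) + 0.0223(5400) + 1.28(26) = 5 − 22.88 + 120.42 + 33.28 = 135.82.
∂Q/∂P_z = +1.28, so E_xy = 1.28·(26/135.82) ≈ 0.245.
E_xy > 0: the goods are substitutes.

0.245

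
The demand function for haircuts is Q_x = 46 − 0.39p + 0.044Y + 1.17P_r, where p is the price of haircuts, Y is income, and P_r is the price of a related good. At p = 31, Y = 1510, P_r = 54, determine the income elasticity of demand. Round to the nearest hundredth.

Q_x = 46 − 0.39(31) + 0.044(1510) + 1.17(54) = 46 − 12.09 + 66.44 + 63.18 = 163.53.
∂Q_x/∂Y = +0.044, so E_I = 0.044·(1510/163.53) ≈ 0.41.
E_I ∈ (0,1): normal good (necessity).

0.41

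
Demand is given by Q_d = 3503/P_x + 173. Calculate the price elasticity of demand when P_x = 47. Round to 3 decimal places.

At P_x = 47, Q_d = 247.5319.
dQ_d/dP_x = −3503/P_x² = −1.5858.
Point elasticity E = (dQ_d/dP_x)·(P_x/Q_d) = -1.5858 × 47/247.5319 ≈ -0.301.
|E| < 1, so demand is inelastic at this price.

-0.301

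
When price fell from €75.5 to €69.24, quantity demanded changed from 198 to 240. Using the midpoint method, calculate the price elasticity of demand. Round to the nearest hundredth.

%ΔQ = (240 − 198)/[(198 + 240)/2] = 42/219 ≈ 0.1918.
%ΔP = (69.24 − 75.5)/[(75.5 + 69.24)/2] = -6.26/72.37 ≈ -0.0865.
Arc elasticity E = %ΔQ/%ΔP ≈ 0.1918/-0.0865 ≈ -2.22.
|E| > 1: demand is elastic over this range.

-2.22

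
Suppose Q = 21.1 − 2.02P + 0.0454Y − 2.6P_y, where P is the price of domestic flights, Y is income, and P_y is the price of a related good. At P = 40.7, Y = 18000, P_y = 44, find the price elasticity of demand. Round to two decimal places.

-0.13

Substituting, Q = 21.1 − 2.02(40.7) + 0.0454(18000) − 2.6(44) = 21.1 − 82.214 + 817.2 − 114.4 = 641.686.
∂Q/∂P = −2.02, so E_p = (−2.02)·(40.7/641.686) ≈ -0.13.
|E_p| < 1: demand is inelastic.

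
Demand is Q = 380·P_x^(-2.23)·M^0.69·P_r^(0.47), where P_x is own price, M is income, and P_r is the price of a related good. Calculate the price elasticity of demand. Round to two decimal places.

For a Cobb–Douglas (constant-elasticity) form Q = A·P_x^α·…, the elasticity with respect to P_x equals the exponent α at every point.
Here the exponent on P_x is -2.23, so the price elasticity of demand is -2.23.

-2.23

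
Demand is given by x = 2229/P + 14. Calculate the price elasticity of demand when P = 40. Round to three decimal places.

-0.799

At P = 40, x = 69.725.
dx/dP = −2229/P² = −1.3931.
Point elasticity E = (dx/dP)·(P/x) = -1.3931 × 40/69.725 ≈ -0.799.
|E| < 1, so demand is inelastic at this price.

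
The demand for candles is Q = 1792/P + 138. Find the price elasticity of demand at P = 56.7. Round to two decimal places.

At P = 56.7, Q = 169.6049.
dQ/dP = −1792/P² = −0.5574.
Point elasticity E = (dQ/dP)·(P/Q) = -0.5574 × 56.7/169.6049 ≈ -0.19.
|E| < 1, so demand is inelastic at this price.

-0.19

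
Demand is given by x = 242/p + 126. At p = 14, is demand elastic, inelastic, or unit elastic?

inelastic

At p = 14, x = 143.2857.
dx/dp = −242/p² = −1.2347.
Point elasticity E = (dx/dp)·(p/x) = -1.2347 × 14/143.2857 ≈ -0.121.
|E| ≈ 0.121 < 1, so demand is inelastic.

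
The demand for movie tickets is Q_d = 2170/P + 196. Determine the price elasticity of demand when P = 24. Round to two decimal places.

At P = 24, Q_d = 286.4167.
dQ_d/dP = −2170/P² = −3.7674.
Point elasticity E = (dQ_d/dP)·(P/Q_d) = -3.7674 × 24/286.4167 ≈ -0.32.
|E| < 1, so demand is inelastic at this price.

-0.32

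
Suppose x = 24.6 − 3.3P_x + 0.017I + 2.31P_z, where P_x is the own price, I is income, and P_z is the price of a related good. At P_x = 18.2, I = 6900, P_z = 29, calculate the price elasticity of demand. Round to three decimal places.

Substituting, x = 24.6 − 3.3(18.2) + 0.017(6900) + 2.31(29) = 24.6 − 60.06 + 117.3 + 66.99 = 148.83.
∂x/∂P_x = −3.3, so E_p = (−3.3)·(18.2/148.83) ≈ -0.404.
|E_p| < 1: demand is inelastic.

-0.404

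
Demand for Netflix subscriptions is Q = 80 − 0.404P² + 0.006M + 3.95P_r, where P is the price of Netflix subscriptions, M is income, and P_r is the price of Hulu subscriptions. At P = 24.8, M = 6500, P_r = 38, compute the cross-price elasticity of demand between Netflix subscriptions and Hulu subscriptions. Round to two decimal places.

7.28

Substituting, Q = 80 − 0.404(24.8)² + 0.006(6500) + 3.95(38) = 80 − 248.4762 + 39 + 150.1 = 20.6238.
∂Q/∂P_r = +3.95, so E_xy = 3.95·(38/20.6238) ≈ 7.28.
E_xy > 0: the goods are substitutes.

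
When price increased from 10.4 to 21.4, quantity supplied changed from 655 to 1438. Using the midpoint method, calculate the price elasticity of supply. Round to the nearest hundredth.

1.08

%Δq = (1438 − 655)/[(655 + 1438)/2] = 783/1046.5 ≈ 0.7482.
%Δp = (21.4 − 10.4)/[(10.4 + 21.4)/2] = 11/15.9 ≈ 0.6918.
Arc elasticity E = %Δq/%Δp ≈ 0.7482/0.6918 ≈ 1.08.
|E| > 1: supply is elastic over this range.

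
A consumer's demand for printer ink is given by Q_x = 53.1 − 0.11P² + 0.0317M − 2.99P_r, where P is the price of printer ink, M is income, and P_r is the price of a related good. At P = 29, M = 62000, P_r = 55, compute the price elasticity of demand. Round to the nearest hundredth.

-0.11

Q_x = 53.1 − 0.11(29)² + 0.0317(62000) − 2.99(55) = 53.1 − 92.51 + 1965.4 − 164.45 = 1761.54.
∂Q_x/∂P = −2·0.11·P = -6.38, so E_p = -6.38·(29/1761.54) ≈ -0.11.
|E_p| < 1: demand is inelastic.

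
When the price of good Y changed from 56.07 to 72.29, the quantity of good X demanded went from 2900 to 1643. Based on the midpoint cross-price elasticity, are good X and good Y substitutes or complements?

%ΔQ_x = (1643 − 2900)/[(2900+1643)/2] = -1257/2271.5 ≈ -0.5534.
%ΔP_y = (72.29 − 56.07)/[(56.07+72.29)/2] ≈ 0.2527.
E_xy = -0.5534/0.2527 ≈ -2.190.
E_xy < 0, so the goods are complements.

complements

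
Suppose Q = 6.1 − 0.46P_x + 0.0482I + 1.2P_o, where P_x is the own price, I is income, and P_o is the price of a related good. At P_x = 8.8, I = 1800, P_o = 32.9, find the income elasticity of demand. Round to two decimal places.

0.68

Evaluating quantity at (P_x, I, P_o) gives Q = 6.1 − 0.46(8.8) + 0.0482(1800) + 1.2(32.9) = 6.1 − 4.048 + 86.76 + 39.48 = 128.292.
∂Q/∂I = +0.0482, so E_I = 0.0482·(1800/128.292) ≈ 0.68.
E_I ∈ (0,1): normal good (necessity).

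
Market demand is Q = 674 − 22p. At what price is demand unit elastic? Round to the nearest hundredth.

15.32

For linear demand Q = a − bp, E = −bp/(a − bp). |E| = 1 ⇒ bp = a − bp ⇒ p = a/(2b).
p = 674/(2·22) ≈ 15.32.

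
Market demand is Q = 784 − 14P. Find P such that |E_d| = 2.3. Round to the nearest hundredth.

Set −bP/(a − bP) = −2.3 ⇒ bP = 2.3(a − bP) ⇒ bP(1+2.3) = 2.3·a.
P = 2.3·784/(14·3.3) ≈ 39.03.

39.03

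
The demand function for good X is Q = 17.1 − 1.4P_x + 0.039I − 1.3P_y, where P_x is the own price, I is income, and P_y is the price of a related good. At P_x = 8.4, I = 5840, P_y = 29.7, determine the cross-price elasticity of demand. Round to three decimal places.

Q = 17.1 − 1.4(8.4) + 0.039(5840) − 1.3(29.7) = 17.1 − 11.76 + 227.76 − 38.61 = 194.49.
∂Q/∂P_y = −1.3, so E_xy = -1.3·(29.7/194.49) ≈ -0.199.
E_xy < 0: the goods are complements.

-0.199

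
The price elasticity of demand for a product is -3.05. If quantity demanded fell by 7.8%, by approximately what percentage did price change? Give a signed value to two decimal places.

%ΔQ ≈ E × %ΔP ⇒ %ΔP = %ΔQ / E = (-7.8%)/(-3.05) ≈ 2.56%.

2.56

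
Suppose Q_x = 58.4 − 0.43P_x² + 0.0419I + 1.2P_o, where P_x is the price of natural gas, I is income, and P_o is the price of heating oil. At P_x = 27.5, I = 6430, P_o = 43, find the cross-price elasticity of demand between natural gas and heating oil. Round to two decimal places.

At the given point, Q_x = 58.4 − 0.43(27.5)² + 0.0419(6430) + 1.2(43) = 58.4 − 325.1875 + 269.417 + 51.6 = 54.2295.
∂Q_x/∂P_o = +1.2, so E_xy = 1.2·(43/54.2295) ≈ 0.95.
E_xy > 0: the goods are substitutes.

0.95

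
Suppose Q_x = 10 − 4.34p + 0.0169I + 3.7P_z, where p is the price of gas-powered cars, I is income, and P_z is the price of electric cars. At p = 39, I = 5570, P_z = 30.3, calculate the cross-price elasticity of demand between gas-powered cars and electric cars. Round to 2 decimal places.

At the given point, Q_x = 10 − 4.34(39) + 0.0169(5570) + 3.7(30.3) = 10 − 169.26 + 94.133 + 112.11 = 46.983.
∂Q_x/∂P_z = +3.7, so E_xy = 3.7·(30.3/46.983) ≈ 2.39.
E_xy > 0: the goods are substitutes.

2.39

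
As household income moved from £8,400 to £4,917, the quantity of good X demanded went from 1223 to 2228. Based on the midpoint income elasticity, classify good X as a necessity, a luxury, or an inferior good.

%ΔQ = (2228 − 1223)/[(1223+2228)/2] = 1005/1725.5 ≈ 0.5824.
%ΔM = (4,917 − 8,400)/[(8,400+4,917)/2] = -3483/6658.5 ≈ -0.5231.
E_I = %ΔQ/%ΔM ≈ -1.113.
E_I < 0: inferior good.

inferior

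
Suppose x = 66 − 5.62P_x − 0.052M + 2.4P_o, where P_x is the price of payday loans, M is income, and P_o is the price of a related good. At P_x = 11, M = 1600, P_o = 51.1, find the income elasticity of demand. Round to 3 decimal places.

At the given point, x = 66 − 5.62(11) − 0.052(1600) + 2.4(51.1) = 66 − 61.82 − 83.2 + 122.64 = 43.62.
∂x/∂M = −0.052, so E_I = -0.052·(1600/43.62) ≈ -1.907.
E_I < 0: inferior good.

-1.907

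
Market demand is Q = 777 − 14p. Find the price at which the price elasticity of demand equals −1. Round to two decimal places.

27.75

For linear demand Q = a − bp, E = −bp/(a − bp). |E| = 1 ⇒ bp = a − bp ⇒ p = a/(2b).
p = 777/(2·14) = 27.75.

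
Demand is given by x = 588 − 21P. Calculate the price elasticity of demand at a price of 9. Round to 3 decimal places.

At P = 9, x = 399.
dx/dP = −21.
Point elasticity E = (dx/dP)·(P/x) = -21 × 9/399 ≈ -0.474.
|E| < 1, so demand is inelastic at this price.

-0.474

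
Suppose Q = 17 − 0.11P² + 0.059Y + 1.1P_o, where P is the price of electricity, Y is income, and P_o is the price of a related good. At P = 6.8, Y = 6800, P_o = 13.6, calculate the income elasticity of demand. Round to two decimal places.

0.94

Substituting, Q = 17 − 0.11(6.8)² + 0.059(6800) + 1.1(13.6) = 17 − 5.0864 + 401.2 + 14.96 = 428.0736.
∂Q/∂Y = +0.059, so E_I = 0.059·(6800/428.0736) ≈ 0.94.
E_I ∈ (0,1): normal good (necessity).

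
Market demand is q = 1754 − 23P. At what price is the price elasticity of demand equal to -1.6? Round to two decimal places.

Set −bP/(a − bP) = −1.6 ⇒ bP = 1.6(a − bP) ⇒ bP(1+1.6) = 1.6·a.
P = 1.6·1754/(23·2.6) ≈ 46.93.

46.93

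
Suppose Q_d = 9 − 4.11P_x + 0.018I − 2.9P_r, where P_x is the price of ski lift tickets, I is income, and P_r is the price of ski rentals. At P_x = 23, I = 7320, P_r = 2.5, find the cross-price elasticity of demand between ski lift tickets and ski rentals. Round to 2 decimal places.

-0.19

Substituting, Q_d = 9 − 4.11(23) + 0.018(7320) − 2.9(2.5) = 9 − 94.53 + 131.76 − 7.25 = 38.98.
∂Q_d/∂P_r = −2.9, so E_xy = -2.9·(2.5/38.98) ≈ -0.19.
E_xy < 0: the goods are complements.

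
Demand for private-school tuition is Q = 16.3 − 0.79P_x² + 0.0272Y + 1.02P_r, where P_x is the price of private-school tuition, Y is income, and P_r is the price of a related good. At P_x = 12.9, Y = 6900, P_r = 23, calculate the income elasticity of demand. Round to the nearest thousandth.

1.955

First evaluate Q: 16.3 − 0.79(12.9)² + 0.0272(6900) + 1.02(23) = 16.3 − 131.4639 + 187.68 + 23.46 = 95.9761.
∂Q/∂Y = +0.0272, so E_I = 0.0272·(6900/95.9761) ≈ 1.955.
E_I > 1: normal good (luxury).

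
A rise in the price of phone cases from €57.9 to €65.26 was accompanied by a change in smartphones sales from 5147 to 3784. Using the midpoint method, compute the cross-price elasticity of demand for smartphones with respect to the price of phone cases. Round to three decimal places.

%ΔQ_x = (3784 − 5147)/[(5147+3784)/2] = -1363/4465.5 ≈ -0.3052.
%ΔP_y = (65.26 − 57.9)/[(57.9+65.26)/2] ≈ 0.1195.
E_xy = -0.3052/0.1195 ≈ -2.554.
E_xy < 0, so smartphones and phone cases are complements.

-2.554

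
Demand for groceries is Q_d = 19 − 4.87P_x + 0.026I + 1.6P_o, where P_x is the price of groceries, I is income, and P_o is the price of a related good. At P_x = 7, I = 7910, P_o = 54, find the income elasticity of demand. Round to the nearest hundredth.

0.74

First evaluate Q_d: 19 − 4.87(7) + 0.026(7910) + 1.6(54) = 19 − 34.09 + 205.66 + 86.4 = 276.97.
∂Q_d/∂I = +0.026, so E_I = 0.026·(7910/276.97) ≈ 0.74.
E_I ∈ (0,1): normal good (necessity).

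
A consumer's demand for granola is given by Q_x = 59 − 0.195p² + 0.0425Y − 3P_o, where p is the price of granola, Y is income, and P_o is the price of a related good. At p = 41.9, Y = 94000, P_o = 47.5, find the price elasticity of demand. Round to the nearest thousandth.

At the given point, Q_x = 59 − 0.195(41.9)² + 0.0425(94000) − 3(47.5) = 59 − 342.344 + 3995 − 142.5 = 3569.1561.
∂Q_x/∂p = −2·0.195·p = -16.341, so E_p = -16.341·(41.9/3569.1561) ≈ -0.192.
|E_p| < 1: demand is inelastic.

-0.192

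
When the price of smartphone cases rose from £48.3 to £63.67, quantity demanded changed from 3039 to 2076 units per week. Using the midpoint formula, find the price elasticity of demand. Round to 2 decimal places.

%Δq = (2076 − 3039)/[(3039 + 2076)/2] = -963/2557.5 ≈ -0.3765.
%Δp = (63.67 − 48.3)/[(48.3 + 63.67)/2] = 15.37/55.985 ≈ 0.2745.
Arc elasticity E = %Δq/%Δp ≈ -0.3765/0.2745 ≈ -1.37.
|E| > 1: demand is elastic over this range.

-1.37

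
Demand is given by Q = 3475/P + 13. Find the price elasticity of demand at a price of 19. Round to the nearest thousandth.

At P = 19, Q = 195.8947.
dQ/dP = −3475/P² = −9.626.
Point elasticity E = (dQ/dP)·(P/Q) = -9.626 × 19/195.8947 ≈ -0.934.
|E| < 1, so demand is inelastic at this price.

-0.934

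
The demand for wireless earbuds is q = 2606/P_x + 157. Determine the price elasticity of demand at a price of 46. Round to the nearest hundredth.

-0.27

At P_x = 46, q = 213.6522.
dq/dP_x = −2606/P_x² = −1.2316.
Point elasticity E = (dq/dP_x)·(P_x/q) = -1.2316 × 46/213.6522 ≈ -0.27.
|E| < 1, so demand is inelastic at this price.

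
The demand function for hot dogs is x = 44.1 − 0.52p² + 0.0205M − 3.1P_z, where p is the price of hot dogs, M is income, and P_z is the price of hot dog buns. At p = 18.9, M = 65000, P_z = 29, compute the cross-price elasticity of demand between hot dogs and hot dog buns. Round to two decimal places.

-0.08

x = 44.1 − 0.52(18.9)² + 0.0205(65000) − 3.1(29) = 44.1 − 185.7492 + 1332.5 − 89.9 = 1100.9508.
∂x/∂P_z = −3.1, so E_xy = -3.1·(29/1100.9508) ≈ -0.08.
E_xy < 0: the goods are complements.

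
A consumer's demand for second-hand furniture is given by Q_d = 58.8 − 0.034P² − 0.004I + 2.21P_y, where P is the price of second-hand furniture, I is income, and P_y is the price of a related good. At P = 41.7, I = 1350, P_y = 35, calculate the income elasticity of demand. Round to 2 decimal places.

-0.08

Substituting, Q_d = 58.8 − 0.034(41.7)² − 0.004(1350) + 2.21(35) = 58.8 − 59.1223 − 5.4 + 77.35 = 71.6277.
∂Q_d/∂I = −0.004, so E_I = -0.004·(1350/71.6277) ≈ -0.08.
E_I < 0: inferior good.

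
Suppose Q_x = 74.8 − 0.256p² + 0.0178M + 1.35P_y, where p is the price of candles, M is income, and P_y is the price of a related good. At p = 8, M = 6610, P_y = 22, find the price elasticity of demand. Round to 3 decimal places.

-0.159

Substituting, Q_x = 74.8 − 0.256(8)² + 0.0178(6610) + 1.35(22) = 74.8 − 16.384 + 117.658 + 29.7 = 205.774.
∂Q_x/∂p = −2·0.256·p = -4.096, so E_p = -4.096·(8/205.774) ≈ -0.159.
|E_p| < 1: demand is inelastic.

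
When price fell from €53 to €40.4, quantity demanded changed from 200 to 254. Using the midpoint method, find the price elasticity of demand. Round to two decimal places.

-0.88

%ΔQ = (254 − 200)/[(200 + 254)/2] = 54/227 ≈ 0.2379.
%Δp = (40.4 − 53)/[(53 + 40.4)/2] = -12.6/46.7 ≈ -0.2698.
Arc elasticity E = %ΔQ/%Δp ≈ 0.2379/-0.2698 ≈ -0.88.
|E| < 1: demand is inelastic over this range.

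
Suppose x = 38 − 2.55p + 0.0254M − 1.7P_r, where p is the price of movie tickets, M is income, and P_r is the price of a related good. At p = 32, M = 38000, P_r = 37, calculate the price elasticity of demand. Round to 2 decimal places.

At the given point, x = 38 − 2.55(32) + 0.0254(38000) − 1.7(37) = 38 − 81.6 + 965.2 − 62.9 = 858.7.
∂x/∂p = −2.55, so E_p = (−2.55)·(32/858.7) ≈ -0.10.
|E_p| < 1: demand is inelastic.

-0.10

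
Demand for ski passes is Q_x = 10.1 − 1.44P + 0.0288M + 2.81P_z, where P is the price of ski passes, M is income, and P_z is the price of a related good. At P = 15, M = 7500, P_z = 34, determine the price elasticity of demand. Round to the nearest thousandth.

-0.072

At the given point, Q_x = 10.1 − 1.44(15) + 0.0288(7500) + 2.81(34) = 10.1 − 21.6 + 216 + 95.54 = 300.04.
∂Q_x/∂P = −1.44, so E_p = (−1.44)·(15/300.04) ≈ -0.072.
|E_p| < 1: demand is inelastic.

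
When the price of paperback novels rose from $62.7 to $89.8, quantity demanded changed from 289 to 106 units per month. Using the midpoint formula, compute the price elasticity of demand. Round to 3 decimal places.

%Δq = (106 − 289)/[(289 + 106)/2] = -183/197.5 ≈ -0.9266.
%Δp = (89.8 − 62.7)/[(62.7 + 89.8)/2] = 27.1/76.25 ≈ 0.3554.
Arc elasticity E = %Δq/%Δp ≈ -0.9266/0.3554 ≈ -2.607.
|E| > 1: demand is elastic over this range.

-2.607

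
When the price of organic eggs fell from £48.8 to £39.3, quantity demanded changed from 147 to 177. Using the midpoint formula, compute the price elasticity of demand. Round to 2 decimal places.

-0.86

%ΔQ = (177 − 147)/[(147 + 177)/2] = 30/162 ≈ 0.1852.
%Δp = (39.3 − 48.8)/[(48.8 + 39.3)/2] = -9.5/44.05 ≈ -0.2157.
Arc elasticity E = %ΔQ/%Δp ≈ 0.1852/-0.2157 ≈ -0.86.
|E| < 1: demand is inelastic over this range.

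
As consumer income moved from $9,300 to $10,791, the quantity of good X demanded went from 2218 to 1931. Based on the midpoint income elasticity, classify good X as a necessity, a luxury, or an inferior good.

%ΔQ = (1931 − 2218)/[(2218+1931)/2] = -287/2074.5 ≈ -0.1383.
%ΔY = (10,791 − 9,300)/[(9,300+10,791)/2] = 1491/10045.5 ≈ 0.1484.
E_I = %ΔQ/%ΔY ≈ -0.932.
E_I < 0: inferior good.

inferior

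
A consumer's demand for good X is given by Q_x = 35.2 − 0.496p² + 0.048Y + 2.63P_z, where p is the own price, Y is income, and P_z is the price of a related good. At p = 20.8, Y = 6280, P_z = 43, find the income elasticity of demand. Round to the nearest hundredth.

Evaluating quantity at (p, Y, P_z) gives Q_x = 35.2 − 0.496(20.8)² + 0.048(6280) + 2.63(43) = 35.2 − 214.5894 + 301.44 + 113.09 = 235.1406.
∂Q_x/∂Y = +0.048, so E_I = 0.048·(6280/235.1406) ≈ 1.28.
E_I > 1: normal good (luxury).

1.28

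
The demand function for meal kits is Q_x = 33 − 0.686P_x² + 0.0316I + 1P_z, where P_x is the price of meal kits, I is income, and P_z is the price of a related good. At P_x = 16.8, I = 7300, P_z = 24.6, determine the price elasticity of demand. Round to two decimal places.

Substituting, Q_x = 33 − 0.686(16.8)² + 0.0316(7300) + 1(24.6) = 33 − 193.6166 + 230.68 + 24.6 = 94.6634.
∂Q_x/∂P_x = −2·0.686·P_x = -23.0496, so E_p = -23.0496·(16.8/94.6634) ≈ -4.09.
|E_p| > 1: demand is elastic.

-4.09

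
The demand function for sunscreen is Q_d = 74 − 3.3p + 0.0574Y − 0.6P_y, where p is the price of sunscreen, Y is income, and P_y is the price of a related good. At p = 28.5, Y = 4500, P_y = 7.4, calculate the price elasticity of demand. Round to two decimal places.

Q_d = 74 − 3.3(28.5) + 0.0574(4500) − 0.6(7.4) = 74 − 94.05 + 258.3 − 4.44 = 233.81.
∂Q_d/∂p = −3.3, so E_p = (−3.3)·(28.5/233.81) ≈ -0.40.
|E_p| < 1: demand is inelastic.

-0.40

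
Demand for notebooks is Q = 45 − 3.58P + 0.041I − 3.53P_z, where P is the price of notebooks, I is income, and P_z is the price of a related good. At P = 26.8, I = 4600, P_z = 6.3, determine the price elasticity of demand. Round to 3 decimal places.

First evaluate Q: 45 − 3.58(26.8) + 0.041(4600) − 3.53(6.3) = 45 − 95.944 + 188.6 − 22.239 = 115.417.
∂Q/∂P = −3.58, so E_p = (−3.58)·(26.8/115.417) ≈ -0.831.
|E_p| < 1: demand is inelastic.

-0.831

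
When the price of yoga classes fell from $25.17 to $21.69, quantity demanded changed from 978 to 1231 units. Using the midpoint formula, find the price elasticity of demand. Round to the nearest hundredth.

-1.54

%Δq = (1231 − 978)/[(978 + 1231)/2] = 253/1104.5 ≈ 0.2291.
%Δp = (21.69 − 25.17)/[(25.17 + 21.69)/2] = -3.48/23.43 ≈ -0.1485.
Arc elasticity E = %Δq/%Δp ≈ 0.2291/-0.1485 ≈ -1.54.
|E| > 1: demand is elastic over this range.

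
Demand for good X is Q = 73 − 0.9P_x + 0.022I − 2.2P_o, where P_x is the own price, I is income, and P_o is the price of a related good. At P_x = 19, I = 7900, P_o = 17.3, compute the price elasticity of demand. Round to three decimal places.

-0.089

Substituting, Q = 73 − 0.9(19) + 0.022(7900) − 2.2(17.3) = 73 − 17.1 + 173.8 − 38.06 = 191.64.
∂Q/∂P_x = −0.9, so E_p = (−0.9)·(19/191.64) ≈ -0.089.
|E_p| < 1: demand is inelastic.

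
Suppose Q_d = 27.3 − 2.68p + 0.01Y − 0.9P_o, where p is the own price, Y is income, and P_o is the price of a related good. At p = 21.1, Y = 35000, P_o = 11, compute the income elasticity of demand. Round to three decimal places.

Substituting, Q_d = 27.3 − 2.68(21.1) + 0.01(35000) − 0.9(11) = 27.3 − 56.548 + 350 − 9.9 = 310.852.
∂Q_d/∂Y = +0.01, so E_I = 0.01·(35000/310.852) ≈ 1.126.
E_I > 1: normal good (luxury).

1.126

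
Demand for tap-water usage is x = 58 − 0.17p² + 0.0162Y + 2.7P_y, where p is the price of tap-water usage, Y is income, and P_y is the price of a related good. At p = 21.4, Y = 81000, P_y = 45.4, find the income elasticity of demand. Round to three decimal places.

0.927

x = 58 − 0.17(21.4)² + 0.0162(81000) + 2.7(45.4) = 58 − 77.8532 + 1312.2 + 122.58 = 1414.9268.
∂x/∂Y = +0.0162, so E_I = 0.0162·(81000/1414.9268) ≈ 0.927.
E_I ∈ (0,1): normal good (necessity).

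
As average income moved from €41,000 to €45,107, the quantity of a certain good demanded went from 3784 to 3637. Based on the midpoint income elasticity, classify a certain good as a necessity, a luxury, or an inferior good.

inferior

%ΔQ = (3637 − 3784)/[(3784+3637)/2] = -147/3710.5 ≈ -0.0396.
%ΔY = (45,107 − 41,000)/[(41,000+45,107)/2] = 4107/43053.5 ≈ 0.0954.
E_I = %ΔQ/%ΔY ≈ -0.415.
E_I < 0: inferior good.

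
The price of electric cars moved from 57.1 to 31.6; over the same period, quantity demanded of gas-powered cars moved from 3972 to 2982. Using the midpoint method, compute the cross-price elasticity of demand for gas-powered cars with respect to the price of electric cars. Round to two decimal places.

%ΔQ_x = (2982 − 3972)/[(3972+2982)/2] = -990/3477 ≈ -0.2847.
%ΔP_y = (31.6 − 57.1)/[(57.1+31.6)/2] ≈ -0.5750.
E_xy = -0.2847/-0.5750 ≈ 0.50.
E_xy > 0, so gas-powered cars and electric cars are substitutes.

0.50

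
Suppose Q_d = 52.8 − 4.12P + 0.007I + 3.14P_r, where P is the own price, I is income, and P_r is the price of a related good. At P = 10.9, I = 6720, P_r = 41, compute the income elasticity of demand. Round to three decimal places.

0.256

Evaluating quantity at (P, I, P_r) gives Q_d = 52.8 − 4.12(10.9) + 0.007(6720) + 3.14(41) = 52.8 − 44.908 + 47.04 + 128.74 = 183.672.
∂Q_d/∂I = +0.007, so E_I = 0.007·(6720/183.672) ≈ 0.256.
E_I ∈ (0,1): normal good (necessity).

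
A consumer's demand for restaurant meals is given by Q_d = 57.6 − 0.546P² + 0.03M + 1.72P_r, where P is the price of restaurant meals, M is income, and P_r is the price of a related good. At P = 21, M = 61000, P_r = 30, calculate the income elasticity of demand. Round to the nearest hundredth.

Substituting, Q_d = 57.6 − 0.546(21)² + 0.03(61000) + 1.72(30) = 57.6 − 240.786 + 1830 + 51.6 = 1698.414.
∂Q_d/∂M = +0.03, so E_I = 0.03·(61000/1698.414) ≈ 1.08.
E_I > 1: normal good (luxury).

1.08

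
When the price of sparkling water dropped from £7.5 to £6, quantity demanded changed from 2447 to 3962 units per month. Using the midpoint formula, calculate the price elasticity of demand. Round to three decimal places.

%ΔQ = (3962 − 2447)/[(2447 + 3962)/2] = 1515/3204.5 ≈ 0.4728.
%Δp = (6 − 7.5)/[(7.5 + 6)/2] = -1.5/6.75 ≈ -0.2222.
Arc elasticity E = %ΔQ/%Δp ≈ 0.4728/-0.2222 ≈ -2.127.
|E| > 1: demand is elastic over this range.

-2.127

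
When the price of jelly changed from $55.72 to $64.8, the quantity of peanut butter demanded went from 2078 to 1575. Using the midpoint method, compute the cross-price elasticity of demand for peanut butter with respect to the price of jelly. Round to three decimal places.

%ΔQ_x = (1575 − 2078)/[(2078+1575)/2] = -503/1826.5 ≈ -0.2754.
%ΔP_y = (64.8 − 55.72)/[(55.72+64.8)/2] ≈ 0.1507.
E_xy = -0.2754/0.1507 ≈ -1.828.
E_xy < 0, so peanut butter and jelly are complements.

-1.828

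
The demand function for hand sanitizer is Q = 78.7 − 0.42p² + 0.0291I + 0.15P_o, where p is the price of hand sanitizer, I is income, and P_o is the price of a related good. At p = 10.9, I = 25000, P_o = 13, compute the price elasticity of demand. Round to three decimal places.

Substituting, Q = 78.7 − 0.42(10.9)² + 0.0291(25000) + 0.15(13) = 78.7 − 49.9002 + 727.5 + 1.95 = 758.2498.
∂Q/∂p = −2·0.42·p = -9.156, so E_p = -9.156·(10.9/758.2498) ≈ -0.132.
|E_p| < 1: demand is inelastic.

-0.132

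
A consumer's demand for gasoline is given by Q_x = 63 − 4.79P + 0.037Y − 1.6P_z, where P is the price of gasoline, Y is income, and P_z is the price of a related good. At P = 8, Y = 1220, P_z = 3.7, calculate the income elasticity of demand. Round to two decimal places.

0.71

Q_x = 63 − 4.79(8) + 0.037(1220) − 1.6(3.7) = 63 − 38.32 + 45.14 − 5.92 = 63.9.
∂Q_x/∂Y = +0.037, so E_I = 0.037·(1220/63.9) ≈ 0.71.
E_I ∈ (0,1): normal good (necessity).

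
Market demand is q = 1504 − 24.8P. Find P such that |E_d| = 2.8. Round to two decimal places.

Set −bP/(a − bP) = −2.8 ⇒ bP = 2.8(a − bP) ⇒ bP(1+2.8) = 2.8·a.
P = 2.8·1504/(24.8·3.8) ≈ 44.69.

44.69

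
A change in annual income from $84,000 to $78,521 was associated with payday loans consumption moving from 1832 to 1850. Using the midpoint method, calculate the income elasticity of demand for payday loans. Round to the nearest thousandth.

%ΔQ = (1850 − 1832)/[(1832+1850)/2] = 18/1841 ≈ 0.0098.
%ΔI = (78,521 − 84,000)/[(84,000+78,521)/2] = -5479/81260.5 ≈ -0.0674.
E_I = %ΔQ/%ΔI ≈ -0.145.
E_I < 0: inferior good.

-0.145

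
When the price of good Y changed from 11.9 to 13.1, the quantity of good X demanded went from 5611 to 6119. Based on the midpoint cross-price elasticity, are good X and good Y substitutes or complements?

%ΔQ_x = (6119 − 5611)/[(5611+6119)/2] = 508/5865 ≈ 0.0866.
%ΔP_y = (13.1 − 11.9)/[(11.9+13.1)/2] ≈ 0.0960.
E_xy = 0.0866/0.0960 ≈ 0.902.
E_xy > 0, so the goods are substitutes.

substitutes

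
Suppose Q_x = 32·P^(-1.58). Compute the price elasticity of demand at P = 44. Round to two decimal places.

-1.58

For a Cobb–Douglas (constant-elasticity) form Q_x = A·P^α·…, the elasticity with respect to P equals the exponent α at every point.
Here the exponent on P is -1.58, so the price elasticity of demand is -1.58.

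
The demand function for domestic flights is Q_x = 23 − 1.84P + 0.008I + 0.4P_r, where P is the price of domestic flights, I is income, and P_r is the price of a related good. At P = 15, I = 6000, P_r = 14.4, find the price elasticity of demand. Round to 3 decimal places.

Evaluating quantity at (P, I, P_r) gives Q_x = 23 − 1.84(15) + 0.008(6000) + 0.4(14.4) = 23 − 27.6 + 48 + 5.76 = 49.16.
∂Q_x/∂P = −1.84, so E_p = (−1.84)·(15/49.16) ≈ -0.561.
|E_p| < 1: demand is inelastic.

-0.561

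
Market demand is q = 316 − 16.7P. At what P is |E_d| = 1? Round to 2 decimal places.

9.46

For linear demand q = a − bP, E = −bP/(a − bP). |E| = 1 ⇒ bP = a − bP ⇒ P = a/(2b).
P = 316/(2·16.7) ≈ 9.46.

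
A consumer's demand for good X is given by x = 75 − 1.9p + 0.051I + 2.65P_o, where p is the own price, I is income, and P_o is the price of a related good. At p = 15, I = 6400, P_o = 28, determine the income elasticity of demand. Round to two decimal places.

At the given point, x = 75 − 1.9(15) + 0.051(6400) + 2.65(28) = 75 − 28.5 + 326.4 + 74.2 = 447.1.
∂x/∂I = +0.051, so E_I = 0.051·(6400/447.1) ≈ 0.73.
E_I ∈ (0,1): normal good (necessity).

0.73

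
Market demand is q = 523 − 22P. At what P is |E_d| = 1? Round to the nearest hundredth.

For linear demand q = a − bP, E = −bP/(a − bP). |E| = 1 ⇒ bP = a − bP ⇒ P = a/(2b).
P = 523/(2·22) ≈ 11.89.

11.89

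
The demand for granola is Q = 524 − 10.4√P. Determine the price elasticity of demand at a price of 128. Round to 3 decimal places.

At P = 128, Q = 406.3374.
dQ/dP = −10.4/(2√P) = −10.4/(2·11.3137).
Point elasticity E = (dQ/dP)·(P/Q) = -0.4596 × 128/406.3374 ≈ -0.145.
|E| < 1, so demand is inelastic at this price.

-0.145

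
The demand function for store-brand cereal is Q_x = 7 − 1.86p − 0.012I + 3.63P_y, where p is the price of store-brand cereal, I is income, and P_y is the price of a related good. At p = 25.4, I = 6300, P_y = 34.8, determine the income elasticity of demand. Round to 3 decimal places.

-7.214

First evaluate Q_x: 7 − 1.86(25.4) − 0.012(6300) + 3.63(34.8) = 7 − 47.244 − 75.6 + 126.324 = 10.48.
∂Q_x/∂I = −0.012, so E_I = -0.012·(6300/10.48) ≈ -7.214.
E_I < 0: inferior good.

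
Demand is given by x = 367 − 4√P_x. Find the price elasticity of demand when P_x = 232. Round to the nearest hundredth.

-0.10

At P_x = 232, x = 306.0738.
dx/dP_x = −4/(2√P_x) = −4/(2·15.2315).
Point elasticity E = (dx/dP_x)·(P_x/x) = -0.1313 × 232/306.0738 ≈ -0.10.
|E| < 1, so demand is inelastic at this price.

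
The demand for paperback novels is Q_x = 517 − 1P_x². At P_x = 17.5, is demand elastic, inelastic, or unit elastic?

elastic

At P_x = 17.5, Q_x = 210.75.
dQ_x/dP_x = −2·1·P_x = −35.
Point elasticity E = (dQ_x/dP_x)·(P_x/Q_x) = -35 × 17.5/210.75 ≈ -2.906.
|E| ≈ 2.906 > 1, so demand is elastic.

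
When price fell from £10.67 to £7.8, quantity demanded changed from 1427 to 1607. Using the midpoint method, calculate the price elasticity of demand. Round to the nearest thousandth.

%ΔQ = (1607 − 1427)/[(1427 + 1607)/2] = 180/1517 ≈ 0.1187.
%ΔP = (7.8 − 10.67)/[(10.67 + 7.8)/2] = -2.87/9.235 ≈ -0.3108.
Arc elasticity E = %ΔQ/%ΔP ≈ 0.1187/-0.3108 ≈ -0.382.
|E| < 1: demand is inelastic over this range.

-0.382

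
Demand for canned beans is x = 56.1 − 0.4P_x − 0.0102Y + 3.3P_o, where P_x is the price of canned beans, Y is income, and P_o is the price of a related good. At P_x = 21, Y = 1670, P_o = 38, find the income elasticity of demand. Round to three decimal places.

First evaluate x: 56.1 − 0.4(21) − 0.0102(1670) + 3.3(38) = 56.1 − 8.4 − 17.034 + 125.4 = 156.066.
∂x/∂Y = −0.0102, so E_I = -0.0102·(1670/156.066) ≈ -0.109.
E_I < 0: inferior good.

-0.109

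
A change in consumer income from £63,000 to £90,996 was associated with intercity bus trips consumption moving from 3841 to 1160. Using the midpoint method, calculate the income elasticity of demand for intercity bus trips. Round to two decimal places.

-2.95

%ΔQ = (1160 − 3841)/[(3841+1160)/2] = -2681/2500.5 ≈ -1.0722.
%ΔI = (90,996 − 63,000)/[(63,000+90,996)/2] = 27996/76998 ≈ 0.3636.
E_I = %ΔQ/%ΔI ≈ -2.95.
E_I < 0: inferior good.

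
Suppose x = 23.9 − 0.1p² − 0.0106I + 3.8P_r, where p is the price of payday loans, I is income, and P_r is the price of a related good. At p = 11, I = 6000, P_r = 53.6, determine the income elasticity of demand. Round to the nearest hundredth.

-0.42

x = 23.9 − 0.1(11)² − 0.0106(6000) + 3.8(53.6) = 23.9 − 12.1 − 63.6 + 203.68 = 151.88.
∂x/∂I = −0.0106, so E_I = -0.0106·(6000/151.88) ≈ -0.42.
E_I < 0: inferior good.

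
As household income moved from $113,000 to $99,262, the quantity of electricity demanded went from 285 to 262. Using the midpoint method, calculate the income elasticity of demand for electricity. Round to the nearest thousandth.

0.650

%ΔQ = (262 − 285)/[(285+262)/2] = -23/273.5 ≈ -0.0841.
%ΔI = (99,262 − 113,000)/[(113,000+99,262)/2] = -13738/106131 ≈ -0.1294.
E_I = %ΔQ/%ΔI ≈ 0.650.
E_I ∈ (0,1): normal good (necessity).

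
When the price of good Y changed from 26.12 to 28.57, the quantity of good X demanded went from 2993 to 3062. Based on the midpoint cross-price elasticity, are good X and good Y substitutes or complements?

%ΔQ_x = (3062 − 2993)/[(2993+3062)/2] = 69/3027.5 ≈ 0.0228.
%ΔP_y = (28.57 − 26.12)/[(26.12+28.57)/2] ≈ 0.0896.
E_xy = 0.0228/0.0896 ≈ 0.254.
E_xy > 0, so the goods are substitutes.

substitutes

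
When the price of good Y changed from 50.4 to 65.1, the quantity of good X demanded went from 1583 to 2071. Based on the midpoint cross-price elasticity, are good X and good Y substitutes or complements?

%ΔQ_x = (2071 − 1583)/[(1583+2071)/2] = 488/1827 ≈ 0.2671.
%ΔP_y = (65.1 − 50.4)/[(50.4+65.1)/2] ≈ 0.2545.
E_xy = 0.2671/0.2545 ≈ 1.049.
E_xy > 0, so the goods are substitutes.

substitutes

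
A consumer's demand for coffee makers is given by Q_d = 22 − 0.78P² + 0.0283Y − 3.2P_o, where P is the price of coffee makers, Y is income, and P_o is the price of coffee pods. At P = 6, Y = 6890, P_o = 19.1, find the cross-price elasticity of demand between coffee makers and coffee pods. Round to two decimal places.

Substituting, Q_d = 22 − 0.78(6)² + 0.0283(6890) − 3.2(19.1) = 22 − 28.08 + 194.987 − 61.12 = 127.787.
∂Q_d/∂P_o = −3.2, so E_xy = -3.2·(19.1/127.787) ≈ -0.48.
E_xy < 0: the goods are complements.

-0.48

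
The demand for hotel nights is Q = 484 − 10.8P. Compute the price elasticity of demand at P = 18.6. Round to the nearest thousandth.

At P = 18.6, Q = 283.12.
dQ/dP = −10.8.
Point elasticity E = (dQ/dP)·(P/Q) = -10.8 × 18.6/283.12 ≈ -0.710.
|E| < 1, so demand is inelastic at this price.

-0.710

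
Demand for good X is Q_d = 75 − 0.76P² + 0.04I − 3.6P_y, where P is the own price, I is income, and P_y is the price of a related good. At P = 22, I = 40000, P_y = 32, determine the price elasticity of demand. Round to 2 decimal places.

-0.62

At the given point, Q_d = 75 − 0.76(22)² + 0.04(40000) − 3.6(32) = 75 − 367.84 + 1600 − 115.2 = 1191.96.
∂Q_d/∂P = −2·0.76·P = -33.44, so E_p = -33.44·(22/1191.96) ≈ -0.62.
|E_p| < 1: demand is inelastic.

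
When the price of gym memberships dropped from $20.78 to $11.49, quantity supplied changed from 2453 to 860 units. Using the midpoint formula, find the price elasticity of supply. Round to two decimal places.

1.67

%Δq = (860 − 2453)/[(2453 + 860)/2] = -1593/1656.5 ≈ -0.9617.
%Δp = (11.49 − 20.78)/[(20.78 + 11.49)/2] = -9.29/16.135 ≈ -0.5758.
Arc elasticity E = %Δq/%Δp ≈ -0.9617/-0.5758 ≈ 1.67.
|E| > 1: supply is elastic over this range.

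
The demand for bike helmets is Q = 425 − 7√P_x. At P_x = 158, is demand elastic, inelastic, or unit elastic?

At P_x = 158, Q = 337.0114.
dQ/dP_x = −7/(2√P_x) = −7/(2·12.5698).
Point elasticity E = (dQ/dP_x)·(P_x/Q) = -0.2784 × 158/337.0114 ≈ -0.131.
|E| ≈ 0.131 < 1, so demand is inelastic.

inelastic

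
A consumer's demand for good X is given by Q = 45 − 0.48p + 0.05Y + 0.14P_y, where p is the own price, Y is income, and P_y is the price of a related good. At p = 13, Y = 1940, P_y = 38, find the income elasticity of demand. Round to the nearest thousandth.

Evaluating quantity at (p, Y, P_y) gives Q = 45 − 0.48(13) + 0.05(1940) + 0.14(38) = 45 − 6.24 + 97 + 5.32 = 141.08.
∂Q/∂Y = +0.05, so E_I = 0.05·(1940/141.08) ≈ 0.688.
E_I ∈ (0,1): normal good (necessity).

0.688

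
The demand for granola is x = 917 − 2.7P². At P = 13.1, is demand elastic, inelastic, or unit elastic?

At P = 13.1, x = 453.653.
dx/dP = −2·2.7·P = −70.74.
Point elasticity E = (dx/dP)·(P/x) = -70.74 × 13.1/453.653 ≈ -2.043.
|E| ≈ 2.043 > 1, so demand is elastic.

elastic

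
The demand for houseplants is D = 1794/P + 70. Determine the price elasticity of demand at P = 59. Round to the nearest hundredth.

At P = 59, D = 100.4068.
dD/dP = −1794/P² = −0.5154.
Point elasticity E = (dD/dP)·(P/D) = -0.5154 × 59/100.4068 ≈ -0.30.
|E| < 1, so demand is inelastic at this price.

-0.30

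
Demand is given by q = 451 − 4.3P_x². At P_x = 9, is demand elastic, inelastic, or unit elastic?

At P_x = 9, q = 102.7.
dq/dP_x = −2·4.3·P_x = −77.4.
Point elasticity E = (dq/dP_x)·(P_x/q) = -77.4 × 9/102.7 ≈ -6.783.
|E| ≈ 6.783 > 1, so demand is elastic.

elastic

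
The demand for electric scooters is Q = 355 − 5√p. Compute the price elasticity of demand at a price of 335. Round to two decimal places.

-0.17

At p = 335, Q = 263.485.
dQ/dp = −5/(2√p) = −5/(2·18.303).
Point elasticity E = (dQ/dp)·(p/Q) = -0.1366 × 335/263.485 ≈ -0.17.
|E| < 1, so demand is inelastic at this price.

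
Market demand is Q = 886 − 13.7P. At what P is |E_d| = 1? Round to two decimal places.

32.34

For linear demand Q = a − bP, E = −bP/(a − bP). |E| = 1 ⇒ bP = a − bP ⇒ P = a/(2b).
P = 886/(2·13.7) ≈ 32.34.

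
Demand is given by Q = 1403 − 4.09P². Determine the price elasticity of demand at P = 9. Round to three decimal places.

At P = 9, Q = 1071.71.
dQ/dP = −2·4.09·P = −73.62.
Point elasticity E = (dQ/dP)·(P/Q) = -73.62 × 9/1071.71 ≈ -0.618.
|E| < 1, so demand is inelastic at this price.

-0.618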